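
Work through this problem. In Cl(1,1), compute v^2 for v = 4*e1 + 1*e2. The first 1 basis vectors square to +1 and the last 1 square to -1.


v^2 = sum of c_i^2 * e_i^2
Positive signature terms (e_i^2 = +1): 4^2 = 16
Negative signature terms (e_j^2 = -1): 1^2 = 1
v^2 = 16 - 1 = 15


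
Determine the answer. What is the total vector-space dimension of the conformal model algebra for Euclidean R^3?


The conformal model of R^3 uses Cl(4,1): the 3 Euclidean generators plus two extra orthogonal generators e+ (e+^2 = +1) and e- (e-^2 = -1), from which the null vectors e0, einf are built.
Number of generators m = 3 + 2 = 5.
dim Cl(p,q) = 2^m = 2^5 = 32


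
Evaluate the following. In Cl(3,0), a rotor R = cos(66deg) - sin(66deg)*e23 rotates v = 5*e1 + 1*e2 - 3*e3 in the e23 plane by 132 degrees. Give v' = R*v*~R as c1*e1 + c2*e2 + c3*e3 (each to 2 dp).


Rotor R = cos(66deg) - sin(66deg)*e23
Rotation angle theta = 2 * 66 = 132 degrees in the e23 plane (e2 -> e3).
The component perpendicular to the plane (e1) is invariant: v'_1 = v1 = 5.00
cos(132deg) = -0.6691, sin(132deg) = 0.7431
v'_2 = v2*cos(theta) - v3*sin(theta) = 1*(-0.6691) - (-3)*0.7431 = 1.56
v'_3 = v2*sin(theta) + v3*cos(theta) = 1*0.7431 + (-3)*(-0.6691) = 2.75
v' = 5.00*e1 + 1.56*e2 + 2.75*e3


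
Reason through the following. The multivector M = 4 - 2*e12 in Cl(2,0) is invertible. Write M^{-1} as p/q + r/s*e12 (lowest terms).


M = 4 - 2*e12, where e12^2 = -1.
Since M commutes with its reverse ~M = a - b*e12, M * ~M = a^2 - b^2*e12^2 = a^2 + b^2.
So M^{-1} = ~M / (a^2 + b^2) = (a - b*e12)/(a^2 + b^2).
a^2 + b^2 = 16 + 4 = 20
Scalar part = 4/20 = 1/5
Bivector coeff = 2/20 = 1/10
M^{-1} = 1/5 + 1/10*e12


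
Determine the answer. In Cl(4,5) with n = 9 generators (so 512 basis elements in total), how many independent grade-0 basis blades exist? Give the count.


Number of grade-k basis blades in Cl(p,q) with n = p + q is C(n, k).
n = 4 + 5 = 9
C(9, 0) = 9! / (0! * 9!)
= 362880 / (1 * 362880)
= 1


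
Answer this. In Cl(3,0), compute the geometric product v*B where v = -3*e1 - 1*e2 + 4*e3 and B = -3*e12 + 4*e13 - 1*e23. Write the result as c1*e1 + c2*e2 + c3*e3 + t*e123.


vB has grade-1 (vector) and grade-3 (trivector) parts: vB = (v _| B) + (v ^ B).
Vector part <vB>_1:
  e1: -v2*b12 - v3*b13 = -(-1)*(-3) - (4)*(4) = -19
  e2: v1*b12 - v3*b23 = (-3)*(-3) - (4)*(-1) = 13
  e3: v1*b13 + v2*b23 = (-3)*(4) + (-1)*(-1) = -11
Trivector part <vB>_3:
  e123: v1*b23 - v2*b13 + v3*b12 = (-3)*(-1) - (-1)*(4) + (4)*(-3) = -5
vB = -19*e1 + 13*e2 - 11*e3 - 5*e123


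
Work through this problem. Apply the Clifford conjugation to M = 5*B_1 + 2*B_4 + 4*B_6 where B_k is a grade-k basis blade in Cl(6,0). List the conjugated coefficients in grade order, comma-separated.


Clifford conjugate sign for grade k: (-1)^(k(k+1)/2)
Grade 1: (-1)^(1*2/2) = (-1)^1 = -1, coeff 5 -> -5
Grade 4: (-1)^(4*5/2) = (-1)^10 = 1, coeff 2 -> 2
Grade 6: (-1)^(6*7/2) = (-1)^21 = -1, coeff 4 -> -4
Conjugated coefficients: -5, 2, -4


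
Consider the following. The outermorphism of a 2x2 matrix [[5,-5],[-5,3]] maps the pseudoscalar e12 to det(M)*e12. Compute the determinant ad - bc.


The outermorphism of a linear map f sends e1^e2 to f(e1)^f(e2).
f(e1) = 5*e1 - 5*e2
f(e2) = -5*e1 + 3*e2
f(e1) ^ f(e2) = (5*e1 - 5*e2) ^ (-5*e1 + 3*e2)
= 5*3*e12 + (-5)*(-5)*e21
= (15 - 25)*e12
= -10*e12
Coefficient = -10


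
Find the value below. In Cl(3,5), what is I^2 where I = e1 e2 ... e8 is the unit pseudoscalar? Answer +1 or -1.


The pseudoscalar I = e1...e_n (product of all n generators) of Cl(p,q) satisfies I^2 = (-1)^(q + n(n-1)/2).
p = 3, q = 5, n = p + q = 8
n(n-1)/2 = 8 * 7 / 2 = 28
Exponent = q + n(n-1)/2 = 5 + 28 = 33
I^2 = (-1)^33 = -1


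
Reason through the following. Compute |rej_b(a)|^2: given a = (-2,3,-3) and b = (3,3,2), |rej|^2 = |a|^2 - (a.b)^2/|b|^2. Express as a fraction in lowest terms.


|a|^2 = (-2)^2 + 3^2 + (-3)^2 = 22
|b|^2 = 3^2 + 3^2 + 2^2 = 22
a . b = (-2)*3 + 3*3 + (-3)*2 = -3
(a.b)^2 = (-3)^2 = 9
|rej|^2 = 22 - 9/22
= (484 - 9)/22
= 475/22
In lowest terms: 475/22


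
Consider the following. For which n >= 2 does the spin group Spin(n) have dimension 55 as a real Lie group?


dim Spin(n) = dim so(n) = n(n-1)/2.
Solve n(n-1)/2 = 55, i.e. n^2 - n - 110 = 0.
Discriminant = 1 + 8*55 = 441
n = (1 + sqrt(441))/2 = (1 + 21)/2 = 11


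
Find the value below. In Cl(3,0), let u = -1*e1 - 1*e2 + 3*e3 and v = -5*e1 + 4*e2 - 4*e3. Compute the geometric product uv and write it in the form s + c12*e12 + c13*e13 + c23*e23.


In Cl(3,0): e_i^2 = 1, e_ie_j = -e_je_i for i != j.
Scalar part = u . v = (-1)*(-5) + (-1)*4 + 3*(-4)
= 5 + (-4) + (-12) = -11
e12 coeff = (-1)*4 - (-1)*(-5) = -4 - 5 = -9
e13 coeff = (-1)*(-4) - 3*(-5) = 4 - (-15) = 19
e23 coeff = (-1)*(-4) - 3*4 = 4 - 12 = -8
uv = -11 - 9*e12 + 19*e13 - 8*e23


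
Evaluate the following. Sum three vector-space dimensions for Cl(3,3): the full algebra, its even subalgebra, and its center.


n = 3 + 3 = 6
Total dim = 2^6 = 64
Even subalgebra dim = 2^5 = 32
n is even, so center dim = 1
Sum = 64 + 32 + 1 = 97


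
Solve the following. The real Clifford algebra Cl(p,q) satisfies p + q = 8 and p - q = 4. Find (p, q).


We need p + q = 8 and p - q = 4.
Adding: 2p = 8 + 4 = 12, so p = 6.
Then q = 8 - 6 = 2.
(p, q) = (6, 2)


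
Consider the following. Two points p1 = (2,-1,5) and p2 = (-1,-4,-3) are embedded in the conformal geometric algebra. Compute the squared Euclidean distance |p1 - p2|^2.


p1 - p2 = (3, 3, 8)
|p1 - p2|^2 = 3^2 + 3^2 + 8^2
= 9 + 9 + 64
= 82


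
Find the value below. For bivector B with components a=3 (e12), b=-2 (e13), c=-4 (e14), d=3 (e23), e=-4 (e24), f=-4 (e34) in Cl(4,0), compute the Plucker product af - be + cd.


Plucker relation: af - be + cd
a*f = 3*(-4) = -12
b*e = (-2)*(-4) = 8
c*d = (-4)*3 = -12
af - be + cd = -12 - 8 + (-12)
= -32


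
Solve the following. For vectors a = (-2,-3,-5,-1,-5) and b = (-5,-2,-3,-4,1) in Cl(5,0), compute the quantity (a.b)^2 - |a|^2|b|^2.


a . b = (-2)*(-5) + (-3)*(-2) + (-5)*(-3) + (-1)*(-4) + (-5)*1
= 10 + 6 + 15 + 4 + (-5) = 30
|a|^2 = (-2)^2 + (-3)^2 + (-5)^2 + (-1)^2 + (-5)^2 = 64
|b|^2 = (-5)^2 + (-2)^2 + (-3)^2 + (-4)^2 + 1^2 = 55
(a.b)^2 = 30^2 = 900
|a|^2 * |b|^2 = 64 * 55 = 3520
Result = 900 - 3520 = -2620


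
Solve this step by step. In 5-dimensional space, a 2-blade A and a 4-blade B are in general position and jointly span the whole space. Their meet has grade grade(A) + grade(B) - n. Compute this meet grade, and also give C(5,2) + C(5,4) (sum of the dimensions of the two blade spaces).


Meet grade = grade(A) + grade(B) - n
= 2 + 4 - 5 = 1
C(5,2) = 10
C(5,4) = 5
dim_A + dim_B = 10 + 5 = 15


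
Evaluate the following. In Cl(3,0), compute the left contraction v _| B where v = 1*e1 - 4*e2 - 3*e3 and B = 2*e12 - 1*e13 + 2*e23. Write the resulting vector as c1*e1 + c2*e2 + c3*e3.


Left contraction v _| B = <vB>_1 (grade-1 part of the geometric product vB).
Using e1_|e12 = e2, e2_|e12 = -e1, e1_|e13 = e3, e3_|e13 = -e1, e2_|e23 = e3, e3_|e23 = -e2:
e1 coeff: -v2*b12 - v3*b13 = -(-4)*(2) - (-3)*(-1) = 5
e2 coeff: v1*b12 - v3*b23 = (1)*(2) - (-3)*(2) = 8
e3 coeff: v1*b13 + v2*b23 = (1)*(-1) + (-4)*(2) = -9
v _| B = 5*e1 + 8*e2 - 9*e3


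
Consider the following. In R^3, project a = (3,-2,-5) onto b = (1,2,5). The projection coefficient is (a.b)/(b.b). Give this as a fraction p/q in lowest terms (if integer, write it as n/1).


Projection coefficient = (a . b) / (b . b)
a . b = 3*1 + (-2)*2 + (-5)*5
= 3 + (-4) + (-25) = -26
b . b = 1^2 + 2^2 + 5^2
= 1 + 4 + 25 = 30
Coefficient = -26/30
In lowest terms: -13/15


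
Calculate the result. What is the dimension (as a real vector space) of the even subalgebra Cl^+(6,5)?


Even subalgebra dimension = 2^(n-1)
n = 6 + 5 = 11
2^(11 - 1) = 2^10 = 1024
Verification: sum of C(11,k) for even k = 1 + 55 + 330 + 462 + 165 + 11 = 1024
Result = 1024


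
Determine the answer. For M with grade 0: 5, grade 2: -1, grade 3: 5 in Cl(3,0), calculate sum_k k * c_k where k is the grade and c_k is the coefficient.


Grade-weighted sum = sum of grade_k * coefficient_k
0*5 = 0
2*(-1) = -2
3*5 = 15
Total = 0 + (-2) + 15 = 13


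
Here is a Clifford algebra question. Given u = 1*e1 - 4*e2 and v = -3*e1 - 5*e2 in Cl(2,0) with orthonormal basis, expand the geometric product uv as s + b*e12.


Expand: (1*e1 - 4*e2)(-3*e1 - 5*e2)
= 1*(-3)*e1e1 + 1*(-5)*e1e2 + (-4)*(-3)*e2e1 + (-4)*(-5)*e2e2
Using e1^2 = e2^2 = 1, e2e1 = -e1e2:
Scalar part s = 1*(-3) + (-4)*(-5) = -3 + 20 = 17
Bivector part b = 1*(-5) - (-4)*(-3) = -5 - 12 = -17
uv = 17 - 17*e12


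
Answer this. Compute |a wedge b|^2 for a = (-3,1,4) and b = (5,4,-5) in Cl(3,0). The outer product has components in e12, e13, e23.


a wedge b = (a1*b2 - a2*b1)*e12 + (a1*b3 - a3*b1)*e13 + (a2*b3 - a3*b2)*e23
e12 coeff: (-3)*4 - 1*5 = -12 - 5 = -17
e13 coeff: (-3)*(-5) - 4*5 = 15 - 20 = -5
e23 coeff: 1*(-5) - 4*4 = -5 - 16 = -21
|a wedge b|^2 = (-17)^2 + (-5)^2 + (-21)^2
= 289 + 25 + 441
= 755


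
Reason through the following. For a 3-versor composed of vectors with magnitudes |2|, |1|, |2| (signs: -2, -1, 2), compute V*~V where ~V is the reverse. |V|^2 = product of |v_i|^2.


Each vector v_i has |v_i|^2 = s_i^2
Squared scales: (-2)^2 = 4, (-1)^2 = 1, 2^2 = 4
|V|^2 = 4 * 1 * 4
= 16


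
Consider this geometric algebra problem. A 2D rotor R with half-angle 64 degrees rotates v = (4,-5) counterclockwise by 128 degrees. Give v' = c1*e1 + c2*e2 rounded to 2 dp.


Rotor R = cos(64deg) - sin(64deg)*e12
Rotation angle theta = 2 * 64 = 128 degrees
v' = R*v*~R rotates v by theta.
cos(128deg) = -0.6157, sin(128deg) = 0.7880
v'_1 = 4*cos(128deg) - (-5)*sin(128deg)
= 4*(-0.6157) - (-5)*0.7880
= 1.48
v'_2 = 4*sin(128deg) + (-5)*cos(128deg)
= 4*0.7880 + (-5)*(-0.6157)
= 6.23
v' = 1.48*e1 + 6.23*e2


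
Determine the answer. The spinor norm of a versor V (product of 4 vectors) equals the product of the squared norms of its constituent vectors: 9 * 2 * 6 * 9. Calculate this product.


Spinor norm N(V) = |v1|^2 * |v2|^2 * ... * |v4|^2
= 9 * 2 * 6 * 9
Running product: 9, 18, 108, 972
N(V) = 972


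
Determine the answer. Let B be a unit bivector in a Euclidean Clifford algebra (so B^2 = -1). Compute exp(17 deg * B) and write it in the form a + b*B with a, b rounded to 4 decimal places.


For a unit bivector B with B^2 = -1, the exponential series gives
e^(theta*B) = cos(theta) + sin(theta)*B (the GA analogue of Euler's formula).
theta = 17 degrees = 0.296706 rad
cos(17 deg) = 0.9563
sin(17 deg) = 0.2924
exp(theta*B) = 0.9563 + 0.2924*B


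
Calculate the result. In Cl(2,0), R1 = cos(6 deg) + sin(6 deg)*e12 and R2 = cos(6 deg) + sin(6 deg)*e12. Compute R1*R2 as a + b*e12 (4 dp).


Same-plane rotors commute and their half-angles add:
R1*R2 = cos(a1 + a2) + sin(a1 + a2)*e12.
a1 + a2 = 6 + 6 = 12 deg
cos(12 deg) = 0.9781
sin(12 deg) = 0.2079
R1*R2 = 0.9781 + 0.2079*e12


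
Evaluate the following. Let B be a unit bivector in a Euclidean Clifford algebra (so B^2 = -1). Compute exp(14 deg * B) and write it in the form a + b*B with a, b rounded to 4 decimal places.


For a unit bivector B with B^2 = -1, the exponential series gives
e^(theta*B) = cos(theta) + sin(theta)*B (the GA analogue of Euler's formula).
theta = 14 degrees = 0.244346 rad
cos(14 deg) = 0.9703
sin(14 deg) = 0.2419
exp(theta*B) = 0.9703 + 0.2419*B


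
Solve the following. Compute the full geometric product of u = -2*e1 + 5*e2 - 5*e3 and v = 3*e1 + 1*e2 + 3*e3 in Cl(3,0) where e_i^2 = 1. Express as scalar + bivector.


In Cl(3,0): e_i^2 = 1, e_ie_j = -e_je_i for i != j.
Scalar part = u . v = (-2)*3 + 5*1 + (-5)*3
= -6 + 5 + (-15) = -16
e12 coeff = (-2)*1 - 5*3 = -2 - 15 = -17
e13 coeff = (-2)*3 - (-5)*3 = -6 - (-15) = 9
e23 coeff = 5*3 - (-5)*1 = 15 - (-5) = 20
uv = -16 - 17*e12 + 9*e13 + 20*e23


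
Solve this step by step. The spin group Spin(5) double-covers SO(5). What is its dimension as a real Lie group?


Spin(n) double-covers SO(n); both have Lie algebra so(n) of dimension n(n-1)/2.
n = 5
n(n-1) = 5 * 4 = 20
dim Spin(5) = 20/2 = 10


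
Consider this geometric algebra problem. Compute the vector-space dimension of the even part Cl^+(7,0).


Even subalgebra dimension = 2^(n-1)
n = 7 + 0 = 7
2^(7 - 1) = 2^6 = 64
Verification: sum of C(7,k) for even k = 1 + 21 + 35 + 7 = 64
Result = 64


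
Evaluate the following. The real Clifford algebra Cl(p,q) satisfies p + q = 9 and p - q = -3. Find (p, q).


We need p + q = 9 and p - q = -3.
Adding: 2p = 9 + (-3) = 6, so p = 3.
Then q = 9 - 3 = 6.
(p, q) = (3, 6)


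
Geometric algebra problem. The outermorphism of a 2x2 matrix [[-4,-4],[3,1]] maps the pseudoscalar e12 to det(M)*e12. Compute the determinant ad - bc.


The outermorphism of a linear map f sends e1^e2 to f(e1)^f(e2).
f(e1) = -4*e1 + 3*e2
f(e2) = -4*e1 + 1*e2
f(e1) ^ f(e2) = (-4*e1 + 3*e2) ^ (-4*e1 + 1*e2)
= (-4)*1*e12 + 3*(-4)*e21
= (-4 - (-12))*e12
= 8*e12
Coefficient = 8


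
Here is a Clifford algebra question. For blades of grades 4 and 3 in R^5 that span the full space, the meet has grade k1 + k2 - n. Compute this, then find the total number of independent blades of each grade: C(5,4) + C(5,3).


Meet grade = grade(A) + grade(B) - n
= 4 + 3 - 5 = 2
C(5,4) = 5
C(5,3) = 10
dim_A + dim_B = 5 + 10 = 15


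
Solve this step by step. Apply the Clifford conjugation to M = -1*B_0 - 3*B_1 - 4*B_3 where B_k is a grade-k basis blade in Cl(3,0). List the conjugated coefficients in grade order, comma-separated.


Clifford conjugate sign for grade k: (-1)^(k(k+1)/2)
Grade 0: (-1)^(0*1/2) = (-1)^0 = 1, coeff -1 -> -1
Grade 1: (-1)^(1*2/2) = (-1)^1 = -1, coeff -3 -> 3
Grade 3: (-1)^(3*4/2) = (-1)^6 = 1, coeff -4 -> -4
Conjugated coefficients: -1, 3, -4


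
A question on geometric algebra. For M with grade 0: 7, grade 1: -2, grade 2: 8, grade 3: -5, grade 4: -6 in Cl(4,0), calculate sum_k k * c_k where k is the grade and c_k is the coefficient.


Grade-weighted sum = sum of grade_k * coefficient_k
0*7 = 0
1*(-2) = -2
2*8 = 16
3*(-5) = -15
4*(-6) = -24
Total = 0 + (-2) + 16 + (-15) + (-24) = -25


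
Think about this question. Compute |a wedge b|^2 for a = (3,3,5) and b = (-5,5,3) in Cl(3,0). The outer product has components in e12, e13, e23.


a wedge b = (a1*b2 - a2*b1)*e12 + (a1*b3 - a3*b1)*e13 + (a2*b3 - a3*b2)*e23
e12 coeff: 3*5 - 3*(-5) = 15 - (-15) = 30
e13 coeff: 3*3 - 5*(-5) = 9 - (-25) = 34
e23 coeff: 3*3 - 5*5 = 9 - 25 = -16
|a wedge b|^2 = 30^2 + 34^2 + (-16)^2
= 900 + 1156 + 256
= 2312


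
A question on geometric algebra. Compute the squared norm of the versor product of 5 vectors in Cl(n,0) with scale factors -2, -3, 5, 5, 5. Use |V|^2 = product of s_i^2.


Each vector v_i has |v_i|^2 = s_i^2
Squared scales: (-2)^2 = 4, (-3)^2 = 9, 5^2 = 25, 5^2 = 25, 5^2 = 25
|V|^2 = 4 * 9 * 25 * 25 * 25
= 562500


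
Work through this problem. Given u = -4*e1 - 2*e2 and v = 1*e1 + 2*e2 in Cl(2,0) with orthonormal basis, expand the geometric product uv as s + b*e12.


Expand: (-4*e1 - 2*e2)(1*e1 + 2*e2)
= (-4)*1*e1e1 + (-4)*2*e1e2 + (-2)*1*e2e1 + (-2)*2*e2e2
Using e1^2 = e2^2 = 1, e2e1 = -e1e2:
Scalar part s = (-4)*1 + (-2)*2 = -4 + (-4) = -8
Bivector part b = (-4)*2 - (-2)*1 = -8 - (-2) = -6
uv = -8 - 6*e12


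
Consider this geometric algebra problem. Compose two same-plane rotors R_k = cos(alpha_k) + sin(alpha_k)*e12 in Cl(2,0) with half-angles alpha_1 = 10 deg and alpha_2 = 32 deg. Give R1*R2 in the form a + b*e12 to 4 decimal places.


Same-plane rotors commute and their half-angles add:
R1*R2 = cos(a1 + a2) + sin(a1 + a2)*e12.
a1 + a2 = 10 + 32 = 42 deg
cos(42 deg) = 0.7431
sin(42 deg) = 0.6691
R1*R2 = 0.7431 + 0.6691*e12


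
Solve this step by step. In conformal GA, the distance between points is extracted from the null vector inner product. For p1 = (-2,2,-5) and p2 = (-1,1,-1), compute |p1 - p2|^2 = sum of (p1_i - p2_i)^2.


p1 - p2 = (-1, 1, -4)
|p1 - p2|^2 = (-1)^2 + 1^2 + (-4)^2
= 1 + 1 + 16
= 18


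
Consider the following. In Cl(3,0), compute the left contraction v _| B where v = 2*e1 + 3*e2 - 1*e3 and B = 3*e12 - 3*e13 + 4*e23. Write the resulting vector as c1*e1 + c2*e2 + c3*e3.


Left contraction v _| B = <vB>_1 (grade-1 part of the geometric product vB).
Using e1_|e12 = e2, e2_|e12 = -e1, e1_|e13 = e3, e3_|e13 = -e1, e2_|e23 = e3, e3_|e23 = -e2:
e1 coeff: -v2*b12 - v3*b13 = -(3)*(3) - (-1)*(-3) = -12
e2 coeff: v1*b12 - v3*b23 = (2)*(3) - (-1)*(4) = 10
e3 coeff: v1*b13 + v2*b23 = (2)*(-3) + (3)*(4) = 6
v _| B = -12*e1 + 10*e2 + 6*e3


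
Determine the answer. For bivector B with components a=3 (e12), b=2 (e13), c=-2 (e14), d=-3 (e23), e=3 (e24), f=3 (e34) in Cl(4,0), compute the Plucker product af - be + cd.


Plucker relation: af - be + cd
a*f = 3*3 = 9
b*e = 2*3 = 6
c*d = (-2)*(-3) = 6
af - be + cd = 9 - 6 + 6
= 9


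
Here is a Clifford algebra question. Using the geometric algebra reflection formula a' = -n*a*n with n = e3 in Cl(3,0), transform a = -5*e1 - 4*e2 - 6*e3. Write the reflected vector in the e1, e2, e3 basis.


Reflection formula: a' = -n*a*n, with n = e3 (unit vector, n^2 = 1).
For reflection through hyperplane perp to e3:
The component along e3 flips sign, others stay.
a = (-5, -4, -6)
a' = (-5, -4, 6)
a' = -5*e1 - 4*e2 + 6*e3


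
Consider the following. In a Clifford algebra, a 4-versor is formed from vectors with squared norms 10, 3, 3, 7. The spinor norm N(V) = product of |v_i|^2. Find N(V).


Spinor norm N(V) = |v1|^2 * |v2|^2 * ... * |v4|^2
= 10 * 3 * 3 * 7
Running product: 10, 30, 90, 630
N(V) = 630


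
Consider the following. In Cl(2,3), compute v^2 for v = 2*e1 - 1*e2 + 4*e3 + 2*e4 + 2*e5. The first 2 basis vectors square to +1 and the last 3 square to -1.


v^2 = sum of c_i^2 * e_i^2
Positive signature terms (e_i^2 = +1): 2^2 + (-1)^2 = 5
Negative signature terms (e_j^2 = -1): 4^2 + 2^2 + 2^2 = 24
v^2 = 5 - 24 = -19


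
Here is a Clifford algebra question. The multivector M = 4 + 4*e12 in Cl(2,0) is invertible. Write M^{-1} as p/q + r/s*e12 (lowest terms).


M = 4 + 4*e12, where e12^2 = -1.
Since M commutes with its reverse ~M = a - b*e12, M * ~M = a^2 - b^2*e12^2 = a^2 + b^2.
So M^{-1} = ~M / (a^2 + b^2) = (a - b*e12)/(a^2 + b^2).
a^2 + b^2 = 16 + 16 = 32
Scalar part = 4/32 = 1/8
Bivector coeff = -4/32 = -1/8
M^{-1} = 1/8 - 1/8*e12


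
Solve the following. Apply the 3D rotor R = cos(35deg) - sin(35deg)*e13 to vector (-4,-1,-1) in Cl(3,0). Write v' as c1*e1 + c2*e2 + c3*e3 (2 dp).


Rotor R = cos(35deg) - sin(35deg)*e13
Rotation angle theta = 2 * 35 = 70 degrees in the e13 plane (e1 -> e3).
The component perpendicular to the plane (e2) is invariant: v'_2 = v2 = -1.00
cos(70deg) = 0.3420, sin(70deg) = 0.9397
v'_1 = v1*cos(theta) - v3*sin(theta) = -4*0.3420 - (-1)*0.9397 = -0.43
v'_3 = v1*sin(theta) + v3*cos(theta) = -4*0.9397 + (-1)*0.3420 = -4.10
v' = -0.43*e1 - 1.00*e2 - 4.10*e3


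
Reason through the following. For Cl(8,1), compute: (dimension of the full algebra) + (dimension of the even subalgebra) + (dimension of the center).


n = 8 + 1 = 9
Total dim = 2^9 = 512
Even subalgebra dim = 2^8 = 256
n is odd, so center dim = 2
Sum = 512 + 256 + 2 = 770


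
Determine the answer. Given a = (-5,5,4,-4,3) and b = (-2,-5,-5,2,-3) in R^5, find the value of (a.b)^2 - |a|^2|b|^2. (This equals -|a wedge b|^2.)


a . b = (-5)*(-2) + 5*(-5) + 4*(-5) + (-4)*2 + 3*(-3)
= 10 + (-25) + (-20) + (-8) + (-9) = -52
|a|^2 = (-5)^2 + 5^2 + 4^2 + (-4)^2 + 3^2 = 91
|b|^2 = (-2)^2 + (-5)^2 + (-5)^2 + 2^2 + (-3)^2 = 67
(a.b)^2 = (-52)^2 = 2704
|a|^2 * |b|^2 = 91 * 67 = 6097
Result = 2704 - 6097 = -3393


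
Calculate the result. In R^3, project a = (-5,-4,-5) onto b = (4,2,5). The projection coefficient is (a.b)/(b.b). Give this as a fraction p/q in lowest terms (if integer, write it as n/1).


Projection coefficient = (a . b) / (b . b)
a . b = (-5)*4 + (-4)*2 + (-5)*5
= -20 + (-8) + (-25) = -53
b . b = 4^2 + 2^2 + 5^2
= 16 + 4 + 25 = 45
Coefficient = -53/45
In lowest terms: -53/45


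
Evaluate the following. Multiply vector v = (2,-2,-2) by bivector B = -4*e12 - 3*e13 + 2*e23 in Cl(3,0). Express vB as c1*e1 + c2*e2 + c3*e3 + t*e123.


vB has grade-1 (vector) and grade-3 (trivector) parts: vB = (v _| B) + (v ^ B).
Vector part <vB>_1:
  e1: -v2*b12 - v3*b13 = -(-2)*(-4) - (-2)*(-3) = -14
  e2: v1*b12 - v3*b23 = (2)*(-4) - (-2)*(2) = -4
  e3: v1*b13 + v2*b23 = (2)*(-3) + (-2)*(2) = -10
Trivector part <vB>_3:
  e123: v1*b23 - v2*b13 + v3*b12 = (2)*(2) - (-2)*(-3) + (-2)*(-4) = 6
vB = -14*e1 - 4*e2 - 10*e3 + 6*e123


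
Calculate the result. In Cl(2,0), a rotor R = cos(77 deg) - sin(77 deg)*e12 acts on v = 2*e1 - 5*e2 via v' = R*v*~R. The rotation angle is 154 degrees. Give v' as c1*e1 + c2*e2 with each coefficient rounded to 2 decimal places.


Rotor R = cos(77deg) - sin(77deg)*e12
Rotation angle theta = 2 * 77 = 154 degrees
v' = R*v*~R rotates v by theta.
cos(154deg) = -0.8988, sin(154deg) = 0.4384
v'_1 = 2*cos(154deg) - (-5)*sin(154deg)
= 2*(-0.8988) - (-5)*0.4384
= 0.39
v'_2 = 2*sin(154deg) + (-5)*cos(154deg)
= 2*0.4384 + (-5)*(-0.8988)
= 5.37
v' = 0.39*e1 + 5.37*e2


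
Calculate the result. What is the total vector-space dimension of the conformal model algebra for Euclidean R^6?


The conformal model of R^6 uses Cl(7,1): the 6 Euclidean generators plus two extra orthogonal generators e+ (e+^2 = +1) and e- (e-^2 = -1), from which the null vectors e0, einf are built.
Number of generators m = 6 + 2 = 8.
dim Cl(p,q) = 2^m = 2^8 = 256


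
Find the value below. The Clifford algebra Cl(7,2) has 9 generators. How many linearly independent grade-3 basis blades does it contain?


Number of grade-k basis blades in Cl(p,q) with n = p + q is C(n, k).
n = 7 + 2 = 9
C(9, 3) = 9! / (3! * 6!)
= 362880 / (6 * 720)
= 84


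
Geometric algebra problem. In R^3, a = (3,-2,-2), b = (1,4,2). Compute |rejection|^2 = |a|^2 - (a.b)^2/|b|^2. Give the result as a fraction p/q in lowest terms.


|a|^2 = 3^2 + (-2)^2 + (-2)^2 = 17
|b|^2 = 1^2 + 4^2 + 2^2 = 21
a . b = 3*1 + (-2)*4 + (-2)*2 = -9
(a.b)^2 = (-9)^2 = 81
|rej|^2 = 17 - 81/21
= (357 - 81)/21
= 276/21
In lowest terms: 92/7


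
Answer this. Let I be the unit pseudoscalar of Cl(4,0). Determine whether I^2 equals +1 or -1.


The pseudoscalar I = e1...e_n (product of all n generators) of Cl(p,q) satisfies I^2 = (-1)^(q + n(n-1)/2).
p = 4, q = 0, n = p + q = 4
n(n-1)/2 = 4 * 3 / 2 = 6
Exponent = q + n(n-1)/2 = 0 + 6 = 6
I^2 = (-1)^6 = +1


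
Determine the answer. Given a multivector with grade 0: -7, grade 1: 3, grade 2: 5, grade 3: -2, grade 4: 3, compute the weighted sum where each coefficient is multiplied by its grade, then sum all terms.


Grade-weighted sum = sum of grade_k * coefficient_k
0*(-7) = 0
1*3 = 3
2*5 = 10
3*(-2) = -6
4*3 = 12
Total = 0 + 3 + 10 + (-6) + 12 = 19


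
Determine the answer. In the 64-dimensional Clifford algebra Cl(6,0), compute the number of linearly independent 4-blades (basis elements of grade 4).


Number of grade-k basis blades in Cl(p,q) with n = p + q is C(n, k).
n = 6 + 0 = 6
C(6, 4) = 6! / (4! * 2!)
= 720 / (24 * 2)
= 15


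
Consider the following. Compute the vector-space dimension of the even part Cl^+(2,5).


Even subalgebra dimension = 2^(n-1)
n = 2 + 5 = 7
2^(7 - 1) = 2^6 = 64
Verification: sum of C(7,k) for even k = 1 + 21 + 35 + 7 = 64
Result = 64


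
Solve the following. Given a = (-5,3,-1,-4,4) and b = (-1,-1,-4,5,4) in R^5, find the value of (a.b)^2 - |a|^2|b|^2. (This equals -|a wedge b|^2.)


a . b = (-5)*(-1) + 3*(-1) + (-1)*(-4) + (-4)*5 + 4*4
= 5 + (-3) + 4 + (-20) + 16 = 2
|a|^2 = (-5)^2 + 3^2 + (-1)^2 + (-4)^2 + 4^2 = 67
|b|^2 = (-1)^2 + (-1)^2 + (-4)^2 + 5^2 + 4^2 = 59
(a.b)^2 = 2^2 = 4
|a|^2 * |b|^2 = 67 * 59 = 3953
Result = 4 - 3953 = -3949


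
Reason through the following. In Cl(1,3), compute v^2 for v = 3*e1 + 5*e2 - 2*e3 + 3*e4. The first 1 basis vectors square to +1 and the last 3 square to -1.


v^2 = sum of c_i^2 * e_i^2
Positive signature terms (e_i^2 = +1): 3^2 = 9
Negative signature terms (e_j^2 = -1): 5^2 + (-2)^2 + 3^2 = 38
v^2 = 9 - 38 = -29


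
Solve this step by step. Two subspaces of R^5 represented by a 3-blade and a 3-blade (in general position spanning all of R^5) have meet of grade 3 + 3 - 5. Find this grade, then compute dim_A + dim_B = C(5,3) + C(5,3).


Meet grade = grade(A) + grade(B) - n
= 3 + 3 - 5 = 1
C(5,3) = 10
C(5,3) = 10
dim_A + dim_B = 10 + 10 = 20


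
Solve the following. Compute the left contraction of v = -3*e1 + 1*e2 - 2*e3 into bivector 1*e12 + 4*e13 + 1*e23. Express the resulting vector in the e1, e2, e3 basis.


Left contraction v _| B = <vB>_1 (grade-1 part of the geometric product vB).
Using e1_|e12 = e2, e2_|e12 = -e1, e1_|e13 = e3, e3_|e13 = -e1, e2_|e23 = e3, e3_|e23 = -e2:
e1 coeff: -v2*b12 - v3*b13 = -(1)*(1) - (-2)*(4) = 7
e2 coeff: v1*b12 - v3*b23 = (-3)*(1) - (-2)*(1) = -1
e3 coeff: v1*b13 + v2*b23 = (-3)*(4) + (1)*(1) = -11
v _| B = 7*e1 - 1*e2 - 11*e3


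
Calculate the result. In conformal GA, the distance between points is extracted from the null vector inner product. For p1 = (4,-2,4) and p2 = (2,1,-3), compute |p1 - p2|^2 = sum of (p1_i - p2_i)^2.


p1 - p2 = (2, -3, 7)
|p1 - p2|^2 = 2^2 + (-3)^2 + 7^2
= 4 + 9 + 49
= 62


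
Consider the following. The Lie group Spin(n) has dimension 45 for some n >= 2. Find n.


dim Spin(n) = dim so(n) = n(n-1)/2.
Solve n(n-1)/2 = 45, i.e. n^2 - n - 90 = 0.
Discriminant = 1 + 8*45 = 361
n = (1 + sqrt(361))/2 = (1 + 19)/2 = 10


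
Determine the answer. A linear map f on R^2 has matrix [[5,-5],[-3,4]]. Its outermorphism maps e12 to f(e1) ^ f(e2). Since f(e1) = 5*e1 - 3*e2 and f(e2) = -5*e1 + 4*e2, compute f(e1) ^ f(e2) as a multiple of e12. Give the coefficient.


The outermorphism of a linear map f sends e1^e2 to f(e1)^f(e2).
f(e1) = 5*e1 - 3*e2
f(e2) = -5*e1 + 4*e2
f(e1) ^ f(e2) = (5*e1 - 3*e2) ^ (-5*e1 + 4*e2)
= 5*4*e12 + (-3)*(-5)*e21
= (20 - 15)*e12
= 5*e12
Coefficient = 5


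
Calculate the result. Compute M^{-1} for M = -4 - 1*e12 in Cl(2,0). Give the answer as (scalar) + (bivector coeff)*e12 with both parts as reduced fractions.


M = -4 - 1*e12, where e12^2 = -1.
Since M commutes with its reverse ~M = a - b*e12, M * ~M = a^2 - b^2*e12^2 = a^2 + b^2.
So M^{-1} = ~M / (a^2 + b^2) = (a - b*e12)/(a^2 + b^2).
a^2 + b^2 = 16 + 1 = 17
Scalar part = -4/17 = -4/17
Bivector coeff = 1/17 = 1/17
M^{-1} = -4/17 + 1/17*e12


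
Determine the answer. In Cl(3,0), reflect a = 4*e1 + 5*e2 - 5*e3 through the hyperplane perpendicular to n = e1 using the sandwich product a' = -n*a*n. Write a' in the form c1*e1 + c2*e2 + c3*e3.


Reflection formula: a' = -n*a*n, with n = e1 (unit vector, n^2 = 1).
For reflection through hyperplane perp to e1:
The component along e1 flips sign, others stay.
a = (4, 5, -5)
a' = (-4, 5, -5)
a' = -4*e1 + 5*e2 - 5*e3


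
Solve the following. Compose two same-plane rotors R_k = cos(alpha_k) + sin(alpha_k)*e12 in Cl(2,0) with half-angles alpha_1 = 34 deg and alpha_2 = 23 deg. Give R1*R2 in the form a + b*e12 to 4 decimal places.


Same-plane rotors commute and their half-angles add:
R1*R2 = cos(a1 + a2) + sin(a1 + a2)*e12.
a1 + a2 = 34 + 23 = 57 deg
cos(57 deg) = 0.5446
sin(57 deg) = 0.8387
R1*R2 = 0.5446 + 0.8387*e12


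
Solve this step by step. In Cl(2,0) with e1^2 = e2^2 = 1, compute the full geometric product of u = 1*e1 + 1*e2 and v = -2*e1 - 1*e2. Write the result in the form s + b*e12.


Expand: (1*e1 + 1*e2)(-2*e1 - 1*e2)
= 1*(-2)*e1e1 + 1*(-1)*e1e2 + 1*(-2)*e2e1 + 1*(-1)*e2e2
Using e1^2 = e2^2 = 1, e2e1 = -e1e2:
Scalar part s = 1*(-2) + 1*(-1) = -2 + (-1) = -3
Bivector part b = 1*(-1) - 1*(-2) = -1 - (-2) = 1
uv = -3 + 1*e12


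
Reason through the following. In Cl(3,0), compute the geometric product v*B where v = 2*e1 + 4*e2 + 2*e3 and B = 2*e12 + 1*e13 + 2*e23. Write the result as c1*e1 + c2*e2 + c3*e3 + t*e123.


vB has grade-1 (vector) and grade-3 (trivector) parts: vB = (v _| B) + (v ^ B).
Vector part <vB>_1:
  e1: -v2*b12 - v3*b13 = -(4)*(2) - (2)*(1) = -10
  e2: v1*b12 - v3*b23 = (2)*(2) - (2)*(2) = 0
  e3: v1*b13 + v2*b23 = (2)*(1) + (4)*(2) = 10
Trivector part <vB>_3:
  e123: v1*b23 - v2*b13 + v3*b12 = (2)*(2) - (4)*(1) + (2)*(2) = 4
vB = -10*e1 + 0*e2 + 10*e3 + 4*e123


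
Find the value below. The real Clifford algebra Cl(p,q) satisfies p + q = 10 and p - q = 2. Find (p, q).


We need p + q = 10 and p - q = 2.
Adding: 2p = 10 + 2 = 12, so p = 6.
Then q = 10 - 6 = 4.
(p, q) = (6, 4)


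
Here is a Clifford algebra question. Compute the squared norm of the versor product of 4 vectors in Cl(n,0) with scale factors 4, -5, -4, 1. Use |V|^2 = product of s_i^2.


Each vector v_i has |v_i|^2 = s_i^2
Squared scales: 4^2 = 16, (-5)^2 = 25, (-4)^2 = 16, 1^2 = 1
|V|^2 = 16 * 25 * 16 * 1
= 6400


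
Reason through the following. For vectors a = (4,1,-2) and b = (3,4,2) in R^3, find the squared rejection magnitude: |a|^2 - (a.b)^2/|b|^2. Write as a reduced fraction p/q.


|a|^2 = 4^2 + 1^2 + (-2)^2 = 21
|b|^2 = 3^2 + 4^2 + 2^2 = 29
a . b = 4*3 + 1*4 + (-2)*2 = 12
(a.b)^2 = 12^2 = 144
|rej|^2 = 21 - 144/29
= (609 - 144)/29
= 465/29
In lowest terms: 465/29


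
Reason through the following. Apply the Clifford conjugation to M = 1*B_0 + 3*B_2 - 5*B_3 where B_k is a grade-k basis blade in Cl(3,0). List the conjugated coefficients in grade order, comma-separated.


Clifford conjugate sign for grade k: (-1)^(k(k+1)/2)
Grade 0: (-1)^(0*1/2) = (-1)^0 = 1, coeff 1 -> 1
Grade 2: (-1)^(2*3/2) = (-1)^3 = -1, coeff 3 -> -3
Grade 3: (-1)^(3*4/2) = (-1)^6 = 1, coeff -5 -> -5
Conjugated coefficients: 1, -3, -5


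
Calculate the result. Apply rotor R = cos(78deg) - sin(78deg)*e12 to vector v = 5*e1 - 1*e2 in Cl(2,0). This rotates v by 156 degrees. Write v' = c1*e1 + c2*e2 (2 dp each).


Rotor R = cos(78deg) - sin(78deg)*e12
Rotation angle theta = 2 * 78 = 156 degrees
v' = R*v*~R rotates v by theta.
cos(156deg) = -0.9135, sin(156deg) = 0.4067
v'_1 = 5*cos(156deg) - (-1)*sin(156deg)
= 5*(-0.9135) - (-1)*0.4067
= -4.16
v'_2 = 5*sin(156deg) + (-1)*cos(156deg)
= 5*0.4067 + (-1)*(-0.9135)
= 2.95
v' = -4.16*e1 + 2.95*e2


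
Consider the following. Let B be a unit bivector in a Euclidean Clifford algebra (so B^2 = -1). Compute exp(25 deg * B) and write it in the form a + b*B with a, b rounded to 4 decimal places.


For a unit bivector B with B^2 = -1, the exponential series gives
e^(theta*B) = cos(theta) + sin(theta)*B (the GA analogue of Euler's formula).
theta = 25 degrees = 0.436332 rad
cos(25 deg) = 0.9063
sin(25 deg) = 0.4226
exp(theta*B) = 0.9063 + 0.4226*B


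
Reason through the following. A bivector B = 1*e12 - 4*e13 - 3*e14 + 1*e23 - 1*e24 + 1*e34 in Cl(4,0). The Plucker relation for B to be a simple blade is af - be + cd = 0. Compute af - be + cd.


Plucker relation: af - be + cd
a*f = 1*1 = 1
b*e = (-4)*(-1) = 4
c*d = (-3)*1 = -3
af - be + cd = 1 - 4 + (-3)
= -6


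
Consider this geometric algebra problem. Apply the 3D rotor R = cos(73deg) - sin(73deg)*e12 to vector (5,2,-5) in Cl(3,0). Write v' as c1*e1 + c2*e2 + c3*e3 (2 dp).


Rotor R = cos(73deg) - sin(73deg)*e12
Rotation angle theta = 2 * 73 = 146 degrees in the e12 plane (e1 -> e2).
The component perpendicular to the plane (e3) is invariant: v'_3 = v3 = -5.00
cos(146deg) = -0.8290, sin(146deg) = 0.5592
v'_1 = v1*cos(theta) - v2*sin(theta) = 5*(-0.8290) - 2*0.5592 = -5.26
v'_2 = v1*sin(theta) + v2*cos(theta) = 5*0.5592 + 2*(-0.8290) = 1.14
v' = -5.26*e1 + 1.14*e2 - 5.00*e3


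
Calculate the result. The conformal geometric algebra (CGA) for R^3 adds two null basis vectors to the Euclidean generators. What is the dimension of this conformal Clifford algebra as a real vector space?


The conformal model of R^3 uses Cl(4,1): the 3 Euclidean generators plus two extra orthogonal generators e+ (e+^2 = +1) and e- (e-^2 = -1), from which the null vectors e0, einf are built.
Number of generators m = 3 + 2 = 5.
dim Cl(p,q) = 2^m = 2^5 = 32


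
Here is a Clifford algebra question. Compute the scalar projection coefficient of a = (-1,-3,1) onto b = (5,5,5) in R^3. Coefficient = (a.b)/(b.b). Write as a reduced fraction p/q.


Projection coefficient = (a . b) / (b . b)
a . b = (-1)*5 + (-3)*5 + 1*5
= -5 + (-15) + 5 = -15
b . b = 5^2 + 5^2 + 5^2
= 25 + 25 + 25 = 75
Coefficient = -15/75
In lowest terms: -1/5


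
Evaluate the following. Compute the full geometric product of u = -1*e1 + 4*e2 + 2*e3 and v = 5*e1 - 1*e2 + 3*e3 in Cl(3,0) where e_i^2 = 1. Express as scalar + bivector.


In Cl(3,0): e_i^2 = 1, e_ie_j = -e_je_i for i != j.
Scalar part = u . v = (-1)*5 + 4*(-1) + 2*3
= -5 + (-4) + 6 = -3
e12 coeff = (-1)*(-1) - 4*5 = 1 - 20 = -19
e13 coeff = (-1)*3 - 2*5 = -3 - 10 = -13
e23 coeff = 4*3 - 2*(-1) = 12 - (-2) = 14
uv = -3 - 19*e12 - 13*e13 + 14*e23


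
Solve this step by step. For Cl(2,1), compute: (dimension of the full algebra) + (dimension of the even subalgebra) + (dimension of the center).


n = 2 + 1 = 3
Total dim = 2^3 = 8
Even subalgebra dim = 2^2 = 4
n is odd, so center dim = 2
Sum = 8 + 4 + 2 = 14


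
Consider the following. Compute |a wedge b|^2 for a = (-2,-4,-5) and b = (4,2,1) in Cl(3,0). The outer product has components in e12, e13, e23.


a wedge b = (a1*b2 - a2*b1)*e12 + (a1*b3 - a3*b1)*e13 + (a2*b3 - a3*b2)*e23
e12 coeff: (-2)*2 - (-4)*4 = -4 - (-16) = 12
e13 coeff: (-2)*1 - (-5)*4 = -2 - (-20) = 18
e23 coeff: (-4)*1 - (-5)*2 = -4 - (-10) = 6
|a wedge b|^2 = 12^2 + 18^2 + 6^2
= 144 + 324 + 36
= 504


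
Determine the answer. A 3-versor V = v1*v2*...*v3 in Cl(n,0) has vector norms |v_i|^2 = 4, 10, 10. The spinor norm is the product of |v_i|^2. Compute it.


Spinor norm N(V) = |v1|^2 * |v2|^2 * ... * |v3|^2
= 4 * 10 * 10
Running product: 4, 40, 400
N(V) = 400


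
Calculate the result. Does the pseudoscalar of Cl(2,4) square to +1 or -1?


The pseudoscalar I = e1...e_n (product of all n generators) of Cl(p,q) satisfies I^2 = (-1)^(q + n(n-1)/2).
p = 2, q = 4, n = p + q = 6
n(n-1)/2 = 6 * 5 / 2 = 15
Exponent = q + n(n-1)/2 = 4 + 15 = 19
I^2 = (-1)^19 = -1


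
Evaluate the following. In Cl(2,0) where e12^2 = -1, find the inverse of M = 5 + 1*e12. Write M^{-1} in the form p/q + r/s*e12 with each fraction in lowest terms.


M = 5 + 1*e12, where e12^2 = -1.
Since M commutes with its reverse ~M = a - b*e12, M * ~M = a^2 - b^2*e12^2 = a^2 + b^2.
So M^{-1} = ~M / (a^2 + b^2) = (a - b*e12)/(a^2 + b^2).
a^2 + b^2 = 25 + 1 = 26
Scalar part = 5/26 = 5/26
Bivector coeff = -1/26 = -1/26
M^{-1} = 5/26 - 1/26*e12


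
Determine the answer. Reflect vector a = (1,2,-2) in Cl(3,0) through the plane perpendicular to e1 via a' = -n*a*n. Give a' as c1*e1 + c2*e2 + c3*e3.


Reflection formula: a' = -n*a*n, with n = e1 (unit vector, n^2 = 1).
For reflection through hyperplane perp to e1:
The component along e1 flips sign, others stay.
a = (1, 2, -2)
a' = (-1, 2, -2)
a' = -1*e1 + 2*e2 - 2*e3


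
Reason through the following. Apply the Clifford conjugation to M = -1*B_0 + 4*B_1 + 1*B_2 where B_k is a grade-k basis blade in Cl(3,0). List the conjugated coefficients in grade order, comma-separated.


Clifford conjugate sign for grade k: (-1)^(k(k+1)/2)
Grade 0: (-1)^(0*1/2) = (-1)^0 = 1, coeff -1 -> -1
Grade 1: (-1)^(1*2/2) = (-1)^1 = -1, coeff 4 -> -4
Grade 2: (-1)^(2*3/2) = (-1)^3 = -1, coeff 1 -> -1
Conjugated coefficients: -1, -4, -1


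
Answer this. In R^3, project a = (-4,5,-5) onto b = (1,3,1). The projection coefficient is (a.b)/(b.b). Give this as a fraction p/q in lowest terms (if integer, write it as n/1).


Projection coefficient = (a . b) / (b . b)
a . b = (-4)*1 + 5*3 + (-5)*1
= -4 + 15 + (-5) = 6
b . b = 1^2 + 3^2 + 1^2
= 1 + 9 + 1 = 11
Coefficient = 6/11
In lowest terms: 6/11


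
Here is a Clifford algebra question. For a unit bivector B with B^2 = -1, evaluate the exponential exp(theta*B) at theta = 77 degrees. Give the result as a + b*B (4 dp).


For a unit bivector B with B^2 = -1, the exponential series gives
e^(theta*B) = cos(theta) + sin(theta)*B (the GA analogue of Euler's formula).
theta = 77 degrees = 1.343904 rad
cos(77 deg) = 0.2250
sin(77 deg) = 0.9744
exp(theta*B) = 0.2250 + 0.9744*B


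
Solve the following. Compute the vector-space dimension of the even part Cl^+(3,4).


Even subalgebra dimension = 2^(n-1)
n = 3 + 4 = 7
2^(7 - 1) = 2^6 = 64
Verification: sum of C(7,k) for even k = 1 + 21 + 35 + 7 = 64
Result = 64


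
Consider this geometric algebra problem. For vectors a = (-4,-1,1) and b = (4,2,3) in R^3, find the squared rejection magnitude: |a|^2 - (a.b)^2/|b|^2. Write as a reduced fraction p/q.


|a|^2 = (-4)^2 + (-1)^2 + 1^2 = 18
|b|^2 = 4^2 + 2^2 + 3^2 = 29
a . b = (-4)*4 + (-1)*2 + 1*3 = -15
(a.b)^2 = (-15)^2 = 225
|rej|^2 = 18 - 225/29
= (522 - 225)/29
= 297/29
In lowest terms: 297/29


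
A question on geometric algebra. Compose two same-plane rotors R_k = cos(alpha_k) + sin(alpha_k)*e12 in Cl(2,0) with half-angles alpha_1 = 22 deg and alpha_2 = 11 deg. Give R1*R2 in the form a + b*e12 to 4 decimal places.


Same-plane rotors commute and their half-angles add:
R1*R2 = cos(a1 + a2) + sin(a1 + a2)*e12.
a1 + a2 = 22 + 11 = 33 deg
cos(33 deg) = 0.8387
sin(33 deg) = 0.5446
R1*R2 = 0.8387 + 0.5446*e12


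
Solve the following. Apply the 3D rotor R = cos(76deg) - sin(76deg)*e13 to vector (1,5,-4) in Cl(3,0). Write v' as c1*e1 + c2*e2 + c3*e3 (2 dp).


Rotor R = cos(76deg) - sin(76deg)*e13
Rotation angle theta = 2 * 76 = 152 degrees in the e13 plane (e1 -> e3).
The component perpendicular to the plane (e2) is invariant: v'_2 = v2 = 5.00
cos(152deg) = -0.8829, sin(152deg) = 0.4695
v'_1 = v1*cos(theta) - v3*sin(theta) = 1*(-0.8829) - (-4)*0.4695 = 0.99
v'_3 = v1*sin(theta) + v3*cos(theta) = 1*0.4695 + (-4)*(-0.8829) = 4.00
v' = 0.99*e1 + 5.00*e2 + 4.00*e3


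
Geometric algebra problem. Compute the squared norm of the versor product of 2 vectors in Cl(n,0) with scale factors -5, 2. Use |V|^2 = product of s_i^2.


Each vector v_i has |v_i|^2 = s_i^2
Squared scales: (-5)^2 = 25, 2^2 = 4
|V|^2 = 25 * 4
= 100


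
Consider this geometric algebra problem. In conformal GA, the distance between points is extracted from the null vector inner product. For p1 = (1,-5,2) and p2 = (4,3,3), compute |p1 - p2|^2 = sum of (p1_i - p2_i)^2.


p1 - p2 = (-3, -8, -1)
|p1 - p2|^2 = (-3)^2 + (-8)^2 + (-1)^2
= 9 + 64 + 1
= 74


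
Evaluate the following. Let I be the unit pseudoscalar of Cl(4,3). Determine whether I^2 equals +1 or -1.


The pseudoscalar I = e1...e_n (product of all n generators) of Cl(p,q) satisfies I^2 = (-1)^(q + n(n-1)/2).
p = 4, q = 3, n = p + q = 7
n(n-1)/2 = 7 * 6 / 2 = 21
Exponent = q + n(n-1)/2 = 3 + 21 = 24
I^2 = (-1)^24 = +1


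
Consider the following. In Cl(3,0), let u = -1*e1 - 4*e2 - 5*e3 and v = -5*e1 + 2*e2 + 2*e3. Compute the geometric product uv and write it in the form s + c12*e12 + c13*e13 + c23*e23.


In Cl(3,0): e_i^2 = 1, e_ie_j = -e_je_i for i != j.
Scalar part = u . v = (-1)*(-5) + (-4)*2 + (-5)*2
= 5 + (-8) + (-10) = -13
e12 coeff = (-1)*2 - (-4)*(-5) = -2 - 20 = -22
e13 coeff = (-1)*2 - (-5)*(-5) = -2 - 25 = -27
e23 coeff = (-4)*2 - (-5)*2 = -8 - (-10) = 2
uv = -13 - 22*e12 - 27*e13 + 2*e23


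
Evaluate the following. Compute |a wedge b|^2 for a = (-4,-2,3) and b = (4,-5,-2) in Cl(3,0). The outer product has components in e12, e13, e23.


a wedge b = (a1*b2 - a2*b1)*e12 + (a1*b3 - a3*b1)*e13 + (a2*b3 - a3*b2)*e23
e12 coeff: (-4)*(-5) - (-2)*4 = 20 - (-8) = 28
e13 coeff: (-4)*(-2) - 3*4 = 8 - 12 = -4
e23 coeff: (-2)*(-2) - 3*(-5) = 4 - (-15) = 19
|a wedge b|^2 = 28^2 + (-4)^2 + 19^2
= 784 + 16 + 361
= 1161


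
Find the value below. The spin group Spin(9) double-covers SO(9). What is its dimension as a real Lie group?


Spin(n) double-covers SO(n); both have Lie algebra so(n) of dimension n(n-1)/2.
n = 9
n(n-1) = 9 * 8 = 72
dim Spin(9) = 72/2 = 36


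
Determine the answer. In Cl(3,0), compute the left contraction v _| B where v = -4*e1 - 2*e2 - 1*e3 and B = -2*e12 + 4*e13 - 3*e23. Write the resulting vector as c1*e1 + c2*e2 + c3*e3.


Left contraction v _| B = <vB>_1 (grade-1 part of the geometric product vB).
Using e1_|e12 = e2, e2_|e12 = -e1, e1_|e13 = e3, e3_|e13 = -e1, e2_|e23 = e3, e3_|e23 = -e2:
e1 coeff: -v2*b12 - v3*b13 = -(-2)*(-2) - (-1)*(4) = 0
e2 coeff: v1*b12 - v3*b23 = (-4)*(-2) - (-1)*(-3) = 5
e3 coeff: v1*b13 + v2*b23 = (-4)*(4) + (-2)*(-3) = -10
v _| B = 0*e1 + 5*e2 - 10*e3
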